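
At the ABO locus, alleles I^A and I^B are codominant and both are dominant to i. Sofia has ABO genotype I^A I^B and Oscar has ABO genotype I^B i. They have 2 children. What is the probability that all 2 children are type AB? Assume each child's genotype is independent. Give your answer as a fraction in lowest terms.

1/16

ABO cross I^A I^B × I^B i → 1/4 A, 1/2 B, 1/4 AB.
So P(type AB) = 1/4 per child.
All 2 independent: (1/4)^2 = 1/16.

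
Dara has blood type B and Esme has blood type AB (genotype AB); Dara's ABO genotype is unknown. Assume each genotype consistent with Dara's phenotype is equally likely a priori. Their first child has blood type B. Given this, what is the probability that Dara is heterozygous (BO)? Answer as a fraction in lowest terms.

Possible genotypes: Dara ∈ {BB, BO}; Esme ∈ {AB}.
Weight each parental genotype pair by prior × P(type-B child):
  BB × AB: posterior weight 1/2.
  BO × AB: posterior weight 1/2.
Sum the posterior weight over pairs where Dara is BO: 1/2.

1/2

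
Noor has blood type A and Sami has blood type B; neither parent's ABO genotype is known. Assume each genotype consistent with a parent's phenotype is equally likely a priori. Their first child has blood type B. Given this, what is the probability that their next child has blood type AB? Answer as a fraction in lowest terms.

5/12

Possible genotypes: Noor ∈ {AA, AO}; Sami ∈ {BB, BO}.
Weight each parental genotype pair by prior × P(type-B child):
  AO × BB: posterior weight 2/3; P(next child type AB) = 1/2.
  AO × BO: posterior weight 1/3; P(next child type AB) = 1/4.
Weighted sum = 5/12.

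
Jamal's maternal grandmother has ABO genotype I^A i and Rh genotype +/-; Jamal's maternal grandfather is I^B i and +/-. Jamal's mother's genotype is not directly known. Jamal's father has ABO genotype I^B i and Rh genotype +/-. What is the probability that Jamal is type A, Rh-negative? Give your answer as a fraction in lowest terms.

1/32

Jamal's mother's ABO genotype from I^A i × I^B i: 1/4 I^A I^B, 1/4 I^A i, 1/4 I^B i, 1/4 i i.
Crossing each possibility with the father I^B i and summing P(type A): 1/4·1/4 + 1/4·1/4 + 1/4·0 + 1/4·0 = 1/8.
Similarly for Rh via the mother's Rh distribution: P(Rh-) = 1/4.
Independent loci: 1/8 × 1/4 = 1/32.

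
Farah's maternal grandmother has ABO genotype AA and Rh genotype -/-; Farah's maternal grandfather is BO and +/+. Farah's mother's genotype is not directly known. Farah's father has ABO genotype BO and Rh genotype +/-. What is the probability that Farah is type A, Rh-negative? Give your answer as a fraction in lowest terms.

1/16

Farah's mother's ABO genotype from AA × BO: 1/2 AB, 1/2 AO.
Crossing each possibility with the father BO and summing P(type A): 1/2·1/4 + 1/2·1/4 = 1/4.
Similarly for Rh via the mother's Rh distribution: P(Rh-) = 1/4.
Independent loci: 1/4 × 1/4 = 1/16.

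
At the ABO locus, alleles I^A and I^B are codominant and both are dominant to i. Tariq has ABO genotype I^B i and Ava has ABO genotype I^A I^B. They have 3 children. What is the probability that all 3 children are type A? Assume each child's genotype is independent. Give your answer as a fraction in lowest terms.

1/64

ABO cross I^B i × I^A I^B → 1/4 A, 1/2 B, 1/4 AB.
So P(type A) = 1/4 per child.
All 3 independent: (1/4)^3 = 1/64.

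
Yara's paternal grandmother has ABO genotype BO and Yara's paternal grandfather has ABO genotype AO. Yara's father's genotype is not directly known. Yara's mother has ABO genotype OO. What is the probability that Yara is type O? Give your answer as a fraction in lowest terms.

Yara's father's ABO genotype from BO × AO: 1/4 AB, 1/4 AO, 1/4 BO, 1/4 OO.
Crossing each possibility with the mother OO and summing P(type O): 1/4·0 + 1/4·1/2 + 1/4·1/2 + 1/4·1 = 1/2.

1/2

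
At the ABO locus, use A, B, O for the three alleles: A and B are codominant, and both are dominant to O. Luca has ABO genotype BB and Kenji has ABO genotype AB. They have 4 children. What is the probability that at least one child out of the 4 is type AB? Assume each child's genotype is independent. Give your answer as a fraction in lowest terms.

15/16

ABO cross BB × AB → 1/2 B, 1/2 AB.
So P(type AB) = 1/2 per child.
P(none) = (1/2)^4 = 1/16; P(at least one) = 1 − 1/16 = 15/16.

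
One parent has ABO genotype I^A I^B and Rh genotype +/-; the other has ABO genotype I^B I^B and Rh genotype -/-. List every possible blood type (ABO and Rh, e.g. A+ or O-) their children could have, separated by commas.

Gametes from I^A I^B × I^B I^B give offspring ABO genotypes I^A I^B, I^B I^B, i.e. phenotypes B, AB.
Rh cross +/- × -/- → phenotypes Rh+, Rh-.
Combining independently: B+, B-, AB+, AB-.

B+, B-, AB+, AB-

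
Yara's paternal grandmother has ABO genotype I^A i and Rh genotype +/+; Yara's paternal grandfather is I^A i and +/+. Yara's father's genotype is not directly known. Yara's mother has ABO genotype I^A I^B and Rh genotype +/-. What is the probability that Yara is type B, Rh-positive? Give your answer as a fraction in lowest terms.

Yara's father's ABO genotype from I^A i × I^A i: 1/4 I^A I^A, 1/2 I^A i, 1/4 i i.
Crossing each possibility with the mother I^A I^B and summing P(type B): 1/4·0 + 1/2·1/4 + 1/4·1/2 = 1/4.
Similarly for Rh via the father's Rh distribution: P(Rh+) = 1.
Independent loci: 1/4 × 1 = 1/4.

1/4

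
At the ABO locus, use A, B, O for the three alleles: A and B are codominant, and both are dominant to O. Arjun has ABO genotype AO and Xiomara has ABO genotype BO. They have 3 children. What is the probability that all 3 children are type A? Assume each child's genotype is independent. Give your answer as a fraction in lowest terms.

ABO cross AO × BO → 1/4 O, 1/4 A, 1/4 B, 1/4 AB.
So P(type A) = 1/4 per child.
All 3 independent: (1/4)^3 = 1/64.

1/64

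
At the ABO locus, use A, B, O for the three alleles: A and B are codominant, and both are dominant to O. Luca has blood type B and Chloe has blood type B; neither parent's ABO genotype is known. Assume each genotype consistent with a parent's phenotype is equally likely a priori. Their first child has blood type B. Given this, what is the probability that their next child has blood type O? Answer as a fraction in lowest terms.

Possible genotypes: Luca ∈ {BB, BO}; Chloe ∈ {BB, BO}.
Weight each parental genotype pair by prior × P(type-B child):
  BB × BB: posterior weight 4/15; P(next child type O) = 0.
  BB × BO: posterior weight 4/15; P(next child type O) = 0.
  BO × BB: posterior weight 4/15; P(next child type O) = 0.
  BO × BO: posterior weight 1/5; P(next child type O) = 1/4.
Weighted sum = 1/20.

1/20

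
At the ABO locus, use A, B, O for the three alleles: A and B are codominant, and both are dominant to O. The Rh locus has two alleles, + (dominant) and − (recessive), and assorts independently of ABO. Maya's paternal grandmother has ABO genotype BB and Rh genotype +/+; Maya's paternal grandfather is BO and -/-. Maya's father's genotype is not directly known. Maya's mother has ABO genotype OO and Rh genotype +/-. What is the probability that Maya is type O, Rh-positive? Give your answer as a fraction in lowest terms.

Maya's father's ABO genotype from BB × BO: 1/2 BB, 1/2 BO.
Crossing each possibility with the mother OO and summing P(type O): 1/2·0 + 1/2·1/2 = 1/4.
Similarly for Rh via the father's Rh distribution: P(Rh+) = 3/4.
Independent loci: 1/4 × 3/4 = 3/16.

3/16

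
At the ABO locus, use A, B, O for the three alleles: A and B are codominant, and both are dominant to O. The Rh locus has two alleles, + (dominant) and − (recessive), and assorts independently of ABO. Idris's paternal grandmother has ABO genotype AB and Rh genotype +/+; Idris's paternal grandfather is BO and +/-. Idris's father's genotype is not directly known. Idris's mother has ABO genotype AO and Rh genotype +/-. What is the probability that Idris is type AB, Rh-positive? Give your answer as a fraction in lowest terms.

Idris's father's ABO genotype from AB × BO: 1/4 AB, 1/4 AO, 1/4 BB, 1/4 BO.
Crossing each possibility with the mother AO and summing P(type AB): 1/4·1/4 + 1/4·0 + 1/4·1/2 + 1/4·1/4 = 1/4.
Similarly for Rh via the father's Rh distribution: P(Rh+) = 7/8.
Independent loci: 1/4 × 7/8 = 7/32.

7/32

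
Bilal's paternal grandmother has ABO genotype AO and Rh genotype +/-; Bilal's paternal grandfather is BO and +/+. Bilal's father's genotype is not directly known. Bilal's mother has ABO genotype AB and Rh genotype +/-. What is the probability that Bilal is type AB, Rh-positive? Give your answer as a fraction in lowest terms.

7/32

Bilal's father's ABO genotype from AO × BO: 1/4 AB, 1/4 AO, 1/4 BO, 1/4 OO.
Crossing each possibility with the mother AB and summing P(type AB): 1/4·1/2 + 1/4·1/4 + 1/4·1/4 + 1/4·0 = 1/4.
Similarly for Rh via the father's Rh distribution: P(Rh+) = 7/8.
Independent loci: 1/4 × 7/8 = 7/32.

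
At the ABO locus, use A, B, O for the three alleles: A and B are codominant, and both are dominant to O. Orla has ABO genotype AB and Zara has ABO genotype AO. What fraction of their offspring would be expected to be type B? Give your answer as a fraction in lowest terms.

1/4

ABO cross AB × AO → offspring phenotypes: 1/2 A, 1/4 B, 1/4 AB.
So P(type B) = 1/4.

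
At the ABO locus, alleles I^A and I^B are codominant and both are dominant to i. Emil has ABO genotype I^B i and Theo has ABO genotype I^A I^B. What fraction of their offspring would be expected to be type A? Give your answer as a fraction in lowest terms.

ABO cross I^B i × I^A I^B → offspring phenotypes: 1/4 A, 1/2 B, 1/4 AB.
So P(type A) = 1/4.

1/4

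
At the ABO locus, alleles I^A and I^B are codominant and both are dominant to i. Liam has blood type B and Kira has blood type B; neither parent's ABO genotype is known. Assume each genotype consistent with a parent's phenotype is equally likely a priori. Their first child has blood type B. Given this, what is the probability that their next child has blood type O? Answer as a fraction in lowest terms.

Possible genotypes: Liam ∈ {I^B I^B, I^B i}; Kira ∈ {I^B I^B, I^B i}.
Weight each parental genotype pair by prior × P(type-B child):
  I^B I^B × I^B I^B: posterior weight 4/15; P(next child type O) = 0.
  I^B I^B × I^B i: posterior weight 4/15; P(next child type O) = 0.
  I^B i × I^B I^B: posterior weight 4/15; P(next child type O) = 0.
  I^B i × I^B i: posterior weight 1/5; P(next child type O) = 1/4.
Weighted sum = 1/20.

1/20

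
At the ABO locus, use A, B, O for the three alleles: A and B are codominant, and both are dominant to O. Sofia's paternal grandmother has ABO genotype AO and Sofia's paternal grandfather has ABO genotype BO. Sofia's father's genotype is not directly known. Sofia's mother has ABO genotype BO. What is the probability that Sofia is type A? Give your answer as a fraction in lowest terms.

1/8

Sofia's father's ABO genotype from AO × BO: 1/4 AB, 1/4 AO, 1/4 BO, 1/4 OO.
Crossing each possibility with the mother BO and summing P(type A): 1/4·1/4 + 1/4·1/4 + 1/4·0 + 1/4·0 = 1/8.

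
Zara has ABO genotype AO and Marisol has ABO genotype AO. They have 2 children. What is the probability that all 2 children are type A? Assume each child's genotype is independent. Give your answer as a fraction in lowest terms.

ABO cross AO × AO → 1/4 O, 3/4 A.
So P(type A) = 3/4 per child.
All 2 independent: (3/4)^2 = 9/16.

9/16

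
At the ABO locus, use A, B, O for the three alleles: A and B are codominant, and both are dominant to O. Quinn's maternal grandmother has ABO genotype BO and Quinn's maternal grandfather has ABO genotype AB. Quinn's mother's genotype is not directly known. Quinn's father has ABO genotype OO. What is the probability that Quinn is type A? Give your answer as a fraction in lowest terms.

Quinn's mother's ABO genotype from BO × AB: 1/4 AB, 1/4 AO, 1/4 BB, 1/4 BO.
Crossing each possibility with the father OO and summing P(type A): 1/4·1/2 + 1/4·1/2 + 1/4·0 + 1/4·0 = 1/4.

1/4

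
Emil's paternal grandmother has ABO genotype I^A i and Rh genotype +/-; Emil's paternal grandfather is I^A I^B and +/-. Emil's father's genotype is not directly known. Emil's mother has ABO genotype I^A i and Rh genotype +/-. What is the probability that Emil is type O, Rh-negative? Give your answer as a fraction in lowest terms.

Emil's father's ABO genotype from I^A i × I^A I^B: 1/4 I^A I^A, 1/4 I^A I^B, 1/4 I^A i, 1/4 I^B i.
Crossing each possibility with the mother I^A i and summing P(type O): 1/4·0 + 1/4·0 + 1/4·1/4 + 1/4·1/4 = 1/8.
Similarly for Rh via the father's Rh distribution: P(Rh-) = 1/4.
Independent loci: 1/8 × 1/4 = 1/32.

1/32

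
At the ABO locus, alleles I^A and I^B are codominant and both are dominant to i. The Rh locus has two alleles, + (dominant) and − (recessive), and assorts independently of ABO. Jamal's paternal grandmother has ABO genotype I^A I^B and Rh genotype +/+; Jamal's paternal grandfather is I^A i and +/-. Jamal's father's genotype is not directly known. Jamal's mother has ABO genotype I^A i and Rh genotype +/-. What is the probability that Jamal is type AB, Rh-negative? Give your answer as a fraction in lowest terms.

Jamal's father's ABO genotype from I^A I^B × I^A i: 1/4 I^A I^A, 1/4 I^A I^B, 1/4 I^A i, 1/4 I^B i.
Crossing each possibility with the mother I^A i and summing P(type AB): 1/4·0 + 1/4·1/4 + 1/4·0 + 1/4·1/4 = 1/8.
Similarly for Rh via the father's Rh distribution: P(Rh-) = 1/8.
Independent loci: 1/8 × 1/8 = 1/64.

1/64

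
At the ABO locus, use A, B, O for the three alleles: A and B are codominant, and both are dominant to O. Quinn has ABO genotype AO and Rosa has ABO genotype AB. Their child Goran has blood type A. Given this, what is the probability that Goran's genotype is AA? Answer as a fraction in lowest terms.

Cross AO × AB → 1/4 AA, 1/4 AB, 1/4 AO, 1/4 BO.
Type-A genotypes among offspring: AA (1/4), AO (1/4); total 1/2.
P(AA | type A) = (1/4) / (1/2) = 1/2.

1/2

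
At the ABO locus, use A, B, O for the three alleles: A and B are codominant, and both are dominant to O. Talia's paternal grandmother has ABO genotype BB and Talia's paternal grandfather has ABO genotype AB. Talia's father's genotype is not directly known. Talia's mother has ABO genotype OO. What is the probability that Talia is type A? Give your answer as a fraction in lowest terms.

Talia's father's ABO genotype from BB × AB: 1/2 AB, 1/2 BB.
Crossing each possibility with the mother OO and summing P(type A): 1/2·1/2 + 1/2·0 = 1/4.

1/4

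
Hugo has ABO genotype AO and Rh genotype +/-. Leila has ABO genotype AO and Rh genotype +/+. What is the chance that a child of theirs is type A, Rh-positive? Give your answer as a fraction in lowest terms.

3/4

ABO cross AO × AO → offspring phenotypes: 1/4 O, 3/4 A.
Rh cross +/- × +/+ → 1 Rh+.
Independent loci: P(type A, Rh-positive) = 3/4 × 1 = 3/4.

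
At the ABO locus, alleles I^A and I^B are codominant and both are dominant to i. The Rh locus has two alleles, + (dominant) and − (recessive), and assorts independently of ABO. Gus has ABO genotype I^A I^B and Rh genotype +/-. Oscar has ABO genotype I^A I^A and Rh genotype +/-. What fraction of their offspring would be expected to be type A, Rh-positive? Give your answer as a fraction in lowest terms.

ABO cross I^A I^B × I^A I^A → offspring phenotypes: 1/2 A, 1/2 AB.
Rh cross +/- × +/- → 3/4 Rh+, 1/4 Rh-.
Independent loci: P(type A, Rh-positive) = 1/2 × 3/4 = 3/8.

3/8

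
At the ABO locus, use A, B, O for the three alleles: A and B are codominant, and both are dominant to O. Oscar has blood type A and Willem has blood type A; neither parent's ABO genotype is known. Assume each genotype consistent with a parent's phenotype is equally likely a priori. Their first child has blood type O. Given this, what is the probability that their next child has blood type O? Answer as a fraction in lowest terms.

Possible genotypes: Oscar ∈ {AA, AO}; Willem ∈ {AA, AO}.
Weight each parental genotype pair by prior × P(type-O child):
  AO × AO: posterior weight 1; P(next child type O) = 1/4.
Weighted sum = 1/4.

1/4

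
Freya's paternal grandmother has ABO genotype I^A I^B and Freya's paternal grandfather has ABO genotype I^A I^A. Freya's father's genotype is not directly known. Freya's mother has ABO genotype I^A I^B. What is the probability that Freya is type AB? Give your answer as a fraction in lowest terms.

Freya's father's ABO genotype from I^A I^B × I^A I^A: 1/2 I^A I^A, 1/2 I^A I^B.
Crossing each possibility with the mother I^A I^B and summing P(type AB): 1/2·1/2 + 1/2·1/2 = 1/2.

1/2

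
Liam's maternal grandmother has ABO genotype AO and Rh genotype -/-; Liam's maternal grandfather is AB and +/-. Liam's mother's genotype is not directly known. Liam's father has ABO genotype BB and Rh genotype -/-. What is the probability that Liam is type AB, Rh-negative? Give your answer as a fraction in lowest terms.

Liam's mother's ABO genotype from AO × AB: 1/4 AA, 1/4 AB, 1/4 AO, 1/4 BO.
Crossing each possibility with the father BB and summing P(type AB): 1/4·1 + 1/4·1/2 + 1/4·1/2 + 1/4·0 = 1/2.
Similarly for Rh via the mother's Rh distribution: P(Rh-) = 3/4.
Independent loci: 1/2 × 3/4 = 3/8.

3/8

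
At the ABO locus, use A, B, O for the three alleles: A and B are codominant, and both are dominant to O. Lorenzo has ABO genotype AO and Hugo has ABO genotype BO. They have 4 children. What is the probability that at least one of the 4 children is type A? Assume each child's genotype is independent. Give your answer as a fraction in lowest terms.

175/256

ABO cross AO × BO → 1/4 O, 1/4 A, 1/4 B, 1/4 AB.
So P(type A) = 1/4 per child.
P(none) = (3/4)^4 = 81/256; P(at least one) = 1 − 81/256 = 175/256.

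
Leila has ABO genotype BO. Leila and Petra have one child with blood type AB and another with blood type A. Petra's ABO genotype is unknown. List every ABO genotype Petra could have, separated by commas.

AA, AB, AO

For each candidate genotype of Petra, check whether crossing it with BO can produce every observed child phenotype.
  AA → possible child types {A, AB} ✓
  AB → possible child types {A, B, AB} ✓
  AO → possible child types {O, A, B, AB} ✓
  BB → possible child types {B} ✗
  BO → possible child types {O, B} ✗
  OO → possible child types {O, B} ✗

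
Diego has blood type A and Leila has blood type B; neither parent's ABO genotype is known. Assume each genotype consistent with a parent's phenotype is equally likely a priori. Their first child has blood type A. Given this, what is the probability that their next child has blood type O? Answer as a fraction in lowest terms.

Possible genotypes: Diego ∈ {I^A I^A, I^A i}; Leila ∈ {I^B I^B, I^B i}.
Weight each parental genotype pair by prior × P(type-A child):
  I^A I^A × I^B i: posterior weight 2/3; P(next child type O) = 0.
  I^A i × I^B i: posterior weight 1/3; P(next child type O) = 1/4.
Weighted sum = 1/12.

1/12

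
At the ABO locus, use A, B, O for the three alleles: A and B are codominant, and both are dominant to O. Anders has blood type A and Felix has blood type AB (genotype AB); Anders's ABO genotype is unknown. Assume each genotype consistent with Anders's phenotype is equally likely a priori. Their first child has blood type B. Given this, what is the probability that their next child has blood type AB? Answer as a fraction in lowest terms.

Possible genotypes: Anders ∈ {AA, AO}; Felix ∈ {AB}.
Weight each parental genotype pair by prior × P(type-B child):
  AO × AB: posterior weight 1; P(next child type AB) = 1/4.
Weighted sum = 1/4.

1/4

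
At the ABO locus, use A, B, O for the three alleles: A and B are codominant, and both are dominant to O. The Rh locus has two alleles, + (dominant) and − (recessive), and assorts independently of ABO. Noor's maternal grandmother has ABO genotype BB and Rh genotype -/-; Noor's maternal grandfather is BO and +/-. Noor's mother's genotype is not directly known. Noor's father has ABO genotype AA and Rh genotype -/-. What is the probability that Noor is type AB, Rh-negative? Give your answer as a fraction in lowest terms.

9/16

Noor's mother's ABO genotype from BB × BO: 1/2 BB, 1/2 BO.
Crossing each possibility with the father AA and summing P(type AB): 1/2·1 + 1/2·1/2 = 3/4.
Similarly for Rh via the mother's Rh distribution: P(Rh-) = 3/4.
Independent loci: 3/4 × 3/4 = 9/16.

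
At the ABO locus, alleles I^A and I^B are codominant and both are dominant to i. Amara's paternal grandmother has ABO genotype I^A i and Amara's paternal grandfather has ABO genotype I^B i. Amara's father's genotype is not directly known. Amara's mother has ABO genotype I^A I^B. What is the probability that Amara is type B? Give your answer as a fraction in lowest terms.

Amara's father's ABO genotype from I^A i × I^B i: 1/4 I^A I^B, 1/4 I^A i, 1/4 I^B i, 1/4 i i.
Crossing each possibility with the mother I^A I^B and summing P(type B): 1/4·1/4 + 1/4·1/4 + 1/4·1/2 + 1/4·1/2 = 3/8.

3/8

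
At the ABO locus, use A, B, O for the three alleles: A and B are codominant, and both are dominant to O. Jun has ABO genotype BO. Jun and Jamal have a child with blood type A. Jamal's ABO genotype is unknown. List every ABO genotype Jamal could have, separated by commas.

AA, AB, AO

For each candidate genotype of Jamal, check whether crossing it with BO can produce every observed child phenotype.
  AA → possible child types {A, AB} ✓
  AB → possible child types {A, B, AB} ✓
  AO → possible child types {O, A, B, AB} ✓
  BB → possible child types {B} ✗
  BO → possible child types {O, B} ✗
  OO → possible child types {O, B} ✗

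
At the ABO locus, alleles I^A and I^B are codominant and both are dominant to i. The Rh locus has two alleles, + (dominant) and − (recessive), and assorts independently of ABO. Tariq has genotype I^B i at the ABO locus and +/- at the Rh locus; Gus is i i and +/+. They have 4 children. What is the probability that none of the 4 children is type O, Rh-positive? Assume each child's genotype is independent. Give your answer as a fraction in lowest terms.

ABO cross I^B i × i i → 1/2 O, 1/2 B.
Rh cross +/- × +/+ → 1 Rh+; so P(type O, Rh-positive) = 1/2 × 1 = 1/2 per child.
P(not type O, Rh-positive) = 1/2 for one child; (1/2)^4 = 1/16.

1/16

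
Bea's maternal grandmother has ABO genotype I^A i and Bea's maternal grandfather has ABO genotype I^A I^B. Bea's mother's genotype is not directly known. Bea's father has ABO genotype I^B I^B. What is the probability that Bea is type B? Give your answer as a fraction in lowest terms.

1/2

Bea's mother's ABO genotype from I^A i × I^A I^B: 1/4 I^A I^A, 1/4 I^A I^B, 1/4 I^A i, 1/4 I^B i.
Crossing each possibility with the father I^B I^B and summing P(type B): 1/4·0 + 1/4·1/2 + 1/4·1/2 + 1/4·1 = 1/2.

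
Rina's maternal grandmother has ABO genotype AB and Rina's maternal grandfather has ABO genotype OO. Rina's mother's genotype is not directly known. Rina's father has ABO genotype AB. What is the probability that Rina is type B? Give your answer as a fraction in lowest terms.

Rina's mother's ABO genotype from AB × OO: 1/2 AO, 1/2 BO.
Crossing each possibility with the father AB and summing P(type B): 1/2·1/4 + 1/2·1/2 = 3/8.

3/8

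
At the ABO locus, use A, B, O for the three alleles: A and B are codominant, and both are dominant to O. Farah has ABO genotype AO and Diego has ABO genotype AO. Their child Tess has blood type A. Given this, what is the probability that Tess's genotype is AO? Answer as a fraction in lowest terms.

2/3

Cross AO × AO → 1/4 AA, 1/2 AO, 1/4 OO.
Type-A genotypes among offspring: AA (1/4), AO (1/2); total 3/4.
P(AO | type A) = (1/2) / (3/4) = 2/3.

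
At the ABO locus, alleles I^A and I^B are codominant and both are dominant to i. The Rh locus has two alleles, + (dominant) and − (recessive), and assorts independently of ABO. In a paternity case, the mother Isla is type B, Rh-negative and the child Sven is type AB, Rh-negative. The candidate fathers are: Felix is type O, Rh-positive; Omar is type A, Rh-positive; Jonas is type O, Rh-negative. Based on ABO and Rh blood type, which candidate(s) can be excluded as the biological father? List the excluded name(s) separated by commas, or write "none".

Felix, Jonas

A candidate is excluded only if no genotype consistent with his phenotype could produce a type AB, Rh-negative child with a type B, Rh-negative mother.
Felix (type O, Rh+): no genotype consistent with that phenotype can produce a type-AB Rh- child with a type-B mother.
Jonas (type O, Rh-): no genotype consistent with that phenotype can produce a type-AB Rh- child with a type-B mother.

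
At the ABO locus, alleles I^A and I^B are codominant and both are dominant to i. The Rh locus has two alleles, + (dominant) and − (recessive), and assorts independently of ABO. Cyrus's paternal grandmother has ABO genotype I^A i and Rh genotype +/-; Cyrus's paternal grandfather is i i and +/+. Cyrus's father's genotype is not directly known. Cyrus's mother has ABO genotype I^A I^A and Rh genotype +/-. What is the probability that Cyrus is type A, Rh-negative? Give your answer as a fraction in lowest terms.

Cyrus's father's ABO genotype from I^A i × i i: 1/2 I^A i, 1/2 i i.
Crossing each possibility with the mother I^A I^A and summing P(type A): 1/2·1 + 1/2·1 = 1.
Similarly for Rh via the father's Rh distribution: P(Rh-) = 1/8.
Independent loci: 1 × 1/8 = 1/8.

1/8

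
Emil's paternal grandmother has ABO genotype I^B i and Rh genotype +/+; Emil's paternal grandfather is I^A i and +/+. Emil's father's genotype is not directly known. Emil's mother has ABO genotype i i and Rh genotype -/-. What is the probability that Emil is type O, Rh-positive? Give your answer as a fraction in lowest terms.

Emil's father's ABO genotype from I^B i × I^A i: 1/4 I^A I^B, 1/4 I^A i, 1/4 I^B i, 1/4 i i.
Crossing each possibility with the mother i i and summing P(type O): 1/4·0 + 1/4·1/2 + 1/4·1/2 + 1/4·1 = 1/2.
Similarly for Rh via the father's Rh distribution: P(Rh+) = 1.
Independent loci: 1/2 × 1 = 1/2.

1/2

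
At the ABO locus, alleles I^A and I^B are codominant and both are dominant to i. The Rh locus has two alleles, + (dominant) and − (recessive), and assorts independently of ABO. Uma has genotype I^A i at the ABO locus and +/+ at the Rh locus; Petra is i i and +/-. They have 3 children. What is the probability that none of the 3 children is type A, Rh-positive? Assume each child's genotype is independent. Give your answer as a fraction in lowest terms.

ABO cross I^A i × i i → 1/2 O, 1/2 A.
Rh cross +/+ × +/- → 1 Rh+; so P(type A, Rh-positive) = 1/2 × 1 = 1/2 per child.
P(not type A, Rh-positive) = 1/2 for one child; (1/2)^3 = 1/8.

1/8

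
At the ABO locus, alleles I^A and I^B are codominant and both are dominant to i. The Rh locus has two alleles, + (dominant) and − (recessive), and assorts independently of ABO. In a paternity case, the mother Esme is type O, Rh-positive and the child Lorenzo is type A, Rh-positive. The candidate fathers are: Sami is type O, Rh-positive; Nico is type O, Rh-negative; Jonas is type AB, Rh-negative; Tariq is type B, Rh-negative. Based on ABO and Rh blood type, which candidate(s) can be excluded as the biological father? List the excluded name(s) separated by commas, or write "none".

A candidate is excluded only if no genotype consistent with his phenotype could produce a type A, Rh-positive child with a type O, Rh-positive mother.
Sami (type O, Rh+): no genotype consistent with that phenotype can produce a type-A Rh+ child with a type-O mother.
Nico (type O, Rh-): no genotype consistent with that phenotype can produce a type-A Rh+ child with a type-O mother.
Tariq (type B, Rh-): no genotype consistent with that phenotype can produce a type-A Rh+ child with a type-O mother.

Sami, Nico, Tariq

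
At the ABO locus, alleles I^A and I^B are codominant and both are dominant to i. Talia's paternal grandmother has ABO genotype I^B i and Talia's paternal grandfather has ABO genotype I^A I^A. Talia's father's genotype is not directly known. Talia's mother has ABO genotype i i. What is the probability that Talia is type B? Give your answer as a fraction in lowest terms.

Talia's father's ABO genotype from I^B i × I^A I^A: 1/2 I^A I^B, 1/2 I^A i.
Crossing each possibility with the mother i i and summing P(type B): 1/2·1/2 + 1/2·0 = 1/4.

1/4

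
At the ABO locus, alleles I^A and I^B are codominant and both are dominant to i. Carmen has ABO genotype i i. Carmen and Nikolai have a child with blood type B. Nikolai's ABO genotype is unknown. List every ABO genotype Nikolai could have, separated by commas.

I^A I^B, I^B I^B, I^B i

For each candidate genotype of Nikolai, check whether crossing it with i i can produce every observed child phenotype.
  I^A I^A → possible child types {A} ✗
  I^A I^B → possible child types {A, B} ✓
  I^A i → possible child types {O, A} ✗
  I^B I^B → possible child types {B} ✓
  I^B i → possible child types {O, B} ✓
  i i → possible child types {O} ✗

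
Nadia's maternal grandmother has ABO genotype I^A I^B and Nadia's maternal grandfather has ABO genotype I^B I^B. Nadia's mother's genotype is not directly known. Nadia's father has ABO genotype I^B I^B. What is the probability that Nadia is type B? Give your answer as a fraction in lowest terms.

Nadia's mother's ABO genotype from I^A I^B × I^B I^B: 1/2 I^A I^B, 1/2 I^B I^B.
Crossing each possibility with the father I^B I^B and summing P(type B): 1/2·1/2 + 1/2·1 = 3/4.

3/4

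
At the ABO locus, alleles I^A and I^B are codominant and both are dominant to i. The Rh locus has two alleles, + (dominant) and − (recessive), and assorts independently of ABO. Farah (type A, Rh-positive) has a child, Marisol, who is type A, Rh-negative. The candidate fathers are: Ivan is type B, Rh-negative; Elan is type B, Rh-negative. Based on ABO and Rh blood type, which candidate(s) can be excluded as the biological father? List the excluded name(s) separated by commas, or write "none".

none

A candidate is excluded only if no genotype consistent with his phenotype could produce a type A, Rh-negative child with a type A, Rh-positive mother.
Every candidate has at least one consistent genotype combination, so none can be excluded.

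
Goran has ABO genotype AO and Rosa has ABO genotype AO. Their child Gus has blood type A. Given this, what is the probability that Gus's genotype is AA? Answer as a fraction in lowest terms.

Cross AO × AO → 1/4 AA, 1/2 AO, 1/4 OO.
Type-A genotypes among offspring: AA (1/4), AO (1/2); total 3/4.
P(AA | type A) = (1/4) / (3/4) = 1/3.

1/3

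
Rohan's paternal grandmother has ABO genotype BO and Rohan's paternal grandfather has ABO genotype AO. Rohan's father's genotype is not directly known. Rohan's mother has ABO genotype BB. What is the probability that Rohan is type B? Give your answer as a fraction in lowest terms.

Rohan's father's ABO genotype from BO × AO: 1/4 AB, 1/4 AO, 1/4 BO, 1/4 OO.
Crossing each possibility with the mother BB and summing P(type B): 1/4·1/2 + 1/4·1/2 + 1/4·1 + 1/4·1 = 3/4.

3/4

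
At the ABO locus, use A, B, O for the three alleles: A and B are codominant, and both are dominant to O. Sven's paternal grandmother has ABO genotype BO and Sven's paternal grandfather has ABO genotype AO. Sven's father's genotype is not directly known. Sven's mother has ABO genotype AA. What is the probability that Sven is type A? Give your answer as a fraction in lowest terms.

3/4

Sven's father's ABO genotype from BO × AO: 1/4 AB, 1/4 AO, 1/4 BO, 1/4 OO.
Crossing each possibility with the mother AA and summing P(type A): 1/4·1/2 + 1/4·1 + 1/4·1/2 + 1/4·1 = 3/4.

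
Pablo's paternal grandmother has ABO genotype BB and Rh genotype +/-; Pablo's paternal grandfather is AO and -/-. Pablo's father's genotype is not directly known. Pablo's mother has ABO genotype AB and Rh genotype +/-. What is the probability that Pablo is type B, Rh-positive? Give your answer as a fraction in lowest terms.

15/64

Pablo's father's ABO genotype from BB × AO: 1/2 AB, 1/2 BO.
Crossing each possibility with the mother AB and summing P(type B): 1/2·1/4 + 1/2·1/2 = 3/8.
Similarly for Rh via the father's Rh distribution: P(Rh+) = 5/8.
Independent loci: 3/8 × 5/8 = 15/64.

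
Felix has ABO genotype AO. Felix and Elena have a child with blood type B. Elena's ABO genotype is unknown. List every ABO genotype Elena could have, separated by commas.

AB, BB, BO

For each candidate genotype of Elena, check whether crossing it with AO can produce every observed child phenotype.
  AA → possible child types {A} ✗
  AB → possible child types {A, B, AB} ✓
  AO → possible child types {O, A} ✗
  BB → possible child types {B, AB} ✓
  BO → possible child types {O, A, B, AB} ✓
  OO → possible child types {O, A} ✗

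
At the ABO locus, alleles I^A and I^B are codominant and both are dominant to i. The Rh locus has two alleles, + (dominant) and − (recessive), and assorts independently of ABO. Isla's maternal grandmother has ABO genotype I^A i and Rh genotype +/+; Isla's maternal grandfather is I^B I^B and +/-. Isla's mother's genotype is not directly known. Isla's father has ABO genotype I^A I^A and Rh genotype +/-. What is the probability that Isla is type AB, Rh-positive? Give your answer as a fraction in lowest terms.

7/16

Isla's mother's ABO genotype from I^A i × I^B I^B: 1/2 I^A I^B, 1/2 I^B i.
Crossing each possibility with the father I^A I^A and summing P(type AB): 1/2·1/2 + 1/2·1/2 = 1/2.
Similarly for Rh via the mother's Rh distribution: P(Rh+) = 7/8.
Independent loci: 1/2 × 7/8 = 7/16.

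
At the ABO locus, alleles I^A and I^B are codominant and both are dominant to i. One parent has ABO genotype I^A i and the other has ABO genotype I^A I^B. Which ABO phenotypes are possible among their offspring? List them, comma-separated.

Gametes from I^A i × I^A I^B give offspring ABO genotypes I^A I^A, I^A I^B, I^A i, I^B i, i.e. phenotypes A, B, AB.

A, B, AB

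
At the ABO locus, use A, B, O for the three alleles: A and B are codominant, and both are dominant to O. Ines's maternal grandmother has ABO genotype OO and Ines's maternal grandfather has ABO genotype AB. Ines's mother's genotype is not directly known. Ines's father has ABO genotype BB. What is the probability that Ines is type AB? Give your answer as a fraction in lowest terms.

1/4

Ines's mother's ABO genotype from OO × AB: 1/2 AO, 1/2 BO.
Crossing each possibility with the father BB and summing P(type AB): 1/2·1/2 + 1/2·0 = 1/4.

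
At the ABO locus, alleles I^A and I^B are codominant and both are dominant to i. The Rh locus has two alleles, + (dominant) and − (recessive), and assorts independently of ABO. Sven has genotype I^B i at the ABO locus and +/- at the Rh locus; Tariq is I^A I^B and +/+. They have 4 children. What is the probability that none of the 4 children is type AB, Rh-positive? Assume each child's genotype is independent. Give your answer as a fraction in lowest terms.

ABO cross I^B i × I^A I^B → 1/4 A, 1/2 B, 1/4 AB.
Rh cross +/- × +/+ → 1 Rh+; so P(type AB, Rh-positive) = 1/4 × 1 = 1/4 per child.
P(not type AB, Rh-positive) = 3/4 for one child; (3/4)^4 = 81/256.

81/256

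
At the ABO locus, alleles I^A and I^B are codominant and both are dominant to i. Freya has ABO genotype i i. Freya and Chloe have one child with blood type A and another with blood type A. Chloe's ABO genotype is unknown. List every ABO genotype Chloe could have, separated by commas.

For each candidate genotype of Chloe, check whether crossing it with i i can produce every observed child phenotype.
  I^A I^A → possible child types {A} ✓
  I^A I^B → possible child types {A, B} ✓
  I^A i → possible child types {O, A} ✓
  I^B I^B → possible child types {B} ✗
  I^B i → possible child types {O, B} ✗
  i i → possible child types {O} ✗

I^A I^A, I^A I^B, I^A i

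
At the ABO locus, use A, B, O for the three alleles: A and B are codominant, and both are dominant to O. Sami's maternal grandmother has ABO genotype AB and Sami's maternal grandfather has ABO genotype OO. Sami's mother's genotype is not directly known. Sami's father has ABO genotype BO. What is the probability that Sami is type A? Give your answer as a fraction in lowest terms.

Sami's mother's ABO genotype from AB × OO: 1/2 AO, 1/2 BO.
Crossing each possibility with the father BO and summing P(type A): 1/2·1/4 + 1/2·0 = 1/8.

1/8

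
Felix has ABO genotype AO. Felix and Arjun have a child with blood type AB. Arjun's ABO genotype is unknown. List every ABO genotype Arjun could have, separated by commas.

For each candidate genotype of Arjun, check whether crossing it with AO can produce every observed child phenotype.
  AA → possible child types {A} ✗
  AB → possible child types {A, B, AB} ✓
  AO → possible child types {O, A} ✗
  BB → possible child types {B, AB} ✓
  BO → possible child types {O, A, B, AB} ✓
  OO → possible child types {O, A} ✗

AB, BB, BO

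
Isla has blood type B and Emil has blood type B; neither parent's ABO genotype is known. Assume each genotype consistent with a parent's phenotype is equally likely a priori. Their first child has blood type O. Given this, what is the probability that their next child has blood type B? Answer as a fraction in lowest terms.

3/4

Possible genotypes: Isla ∈ {I^B I^B, I^B i}; Emil ∈ {I^B I^B, I^B i}.
Weight each parental genotype pair by prior × P(type-O child):
  I^B i × I^B i: posterior weight 1; P(next child type B) = 3/4.
Weighted sum = 3/4.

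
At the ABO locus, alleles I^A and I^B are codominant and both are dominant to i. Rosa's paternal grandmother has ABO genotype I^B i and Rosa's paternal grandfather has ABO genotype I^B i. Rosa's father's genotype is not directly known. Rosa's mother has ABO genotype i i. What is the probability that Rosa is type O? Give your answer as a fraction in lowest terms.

1/2

Rosa's father's ABO genotype from I^B i × I^B i: 1/4 I^B I^B, 1/2 I^B i, 1/4 i i.
Crossing each possibility with the mother i i and summing P(type O): 1/4·0 + 1/2·1/2 + 1/4·1 = 1/2.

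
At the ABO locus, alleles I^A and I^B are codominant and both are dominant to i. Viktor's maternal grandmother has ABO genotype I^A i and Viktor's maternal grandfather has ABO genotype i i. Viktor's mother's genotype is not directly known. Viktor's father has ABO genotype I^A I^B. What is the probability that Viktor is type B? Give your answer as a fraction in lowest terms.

Viktor's mother's ABO genotype from I^A i × i i: 1/2 I^A i, 1/2 i i.
Crossing each possibility with the father I^A I^B and summing P(type B): 1/2·1/4 + 1/2·1/2 = 3/8.

3/8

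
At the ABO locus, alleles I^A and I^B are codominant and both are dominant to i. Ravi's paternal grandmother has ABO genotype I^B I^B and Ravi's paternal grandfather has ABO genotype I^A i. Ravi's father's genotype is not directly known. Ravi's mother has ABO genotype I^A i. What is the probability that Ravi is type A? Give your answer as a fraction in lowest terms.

3/8

Ravi's father's ABO genotype from I^B I^B × I^A i: 1/2 I^A I^B, 1/2 I^B i.
Crossing each possibility with the mother I^A i and summing P(type A): 1/2·1/2 + 1/2·1/4 = 3/8.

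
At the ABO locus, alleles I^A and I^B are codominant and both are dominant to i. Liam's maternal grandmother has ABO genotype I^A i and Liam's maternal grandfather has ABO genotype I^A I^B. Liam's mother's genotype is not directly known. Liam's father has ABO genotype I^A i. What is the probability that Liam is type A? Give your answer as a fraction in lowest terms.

Liam's mother's ABO genotype from I^A i × I^A I^B: 1/4 I^A I^A, 1/4 I^A I^B, 1/4 I^A i, 1/4 I^B i.
Crossing each possibility with the father I^A i and summing P(type A): 1/4·1 + 1/4·1/2 + 1/4·3/4 + 1/4·1/4 = 5/8.

5/8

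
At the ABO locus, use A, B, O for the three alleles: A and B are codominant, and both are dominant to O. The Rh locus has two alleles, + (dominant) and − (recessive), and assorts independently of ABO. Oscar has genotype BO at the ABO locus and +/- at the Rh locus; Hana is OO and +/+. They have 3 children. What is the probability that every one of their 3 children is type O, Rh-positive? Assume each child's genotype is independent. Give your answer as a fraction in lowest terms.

ABO cross BO × OO → 1/2 O, 1/2 B.
Rh cross +/- × +/+ → 1 Rh+; so P(type O, Rh-positive) = 1/2 × 1 = 1/2 per child.
All 3 independent: (1/2)^3 = 1/8.

1/8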